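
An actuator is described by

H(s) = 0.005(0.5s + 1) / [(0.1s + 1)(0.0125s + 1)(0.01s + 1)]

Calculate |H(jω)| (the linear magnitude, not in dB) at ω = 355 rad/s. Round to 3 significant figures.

At ω = 355 rad/s:
zero (1 + j355·0.5) = 1 + j177.5 → |·| ≈ 177.5, ∠ ≈ 89.68°
pole (1 + j355·0.1) = 1 + j35.5 → |·| ≈ 35.514, ∠ ≈ 88.39°
pole (1 + j355·0.0125) = 1 + j4.4375 → |·| ≈ 4.5488, ∠ ≈ 77.30°
pole (1 + j355·0.01) = 1 + j3.55 → |·| ≈ 3.6882, ∠ ≈ 74.27°
|H| = 0.005 · 177.5 / (35.514 · 4.5488 · 3.6882) ≈ 0.0014896

0.00149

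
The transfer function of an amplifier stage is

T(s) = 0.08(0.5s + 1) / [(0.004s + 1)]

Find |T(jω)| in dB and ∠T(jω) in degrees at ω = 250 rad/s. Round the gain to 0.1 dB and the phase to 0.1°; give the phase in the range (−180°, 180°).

17.0 dB, 44.5°

At ω = 250 rad/s:
zero (1 + j250·0.5) = 1 + j125 → |·| ≈ 125, ∠ ≈ 89.54°
pole (1 + j250·0.004) = 1 + j1 → |·| ≈ 1.4142, ∠ ≈ 45.00°
|T| = 0.08 · 125 / (1.4142) ≈ 7.0711
Gain = 20 log₁₀(7.0711) ≈ 16.99 dB
∠T = (89.54°) − (45.00°) = 44.54°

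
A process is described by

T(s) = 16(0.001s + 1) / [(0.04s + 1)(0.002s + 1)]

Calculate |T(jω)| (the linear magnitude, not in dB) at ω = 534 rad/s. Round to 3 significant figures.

0.580

At ω = 534 rad/s:
zero (1 + j534·0.001) = 1 + j0.534 → |·| ≈ 1.1336, ∠ ≈ 28.10°
pole (1 + j534·0.04) = 1 + j21.36 → |·| ≈ 21.383, ∠ ≈ 87.32°
pole (1 + j534·0.002) = 1 + j1.068 → |·| ≈ 1.4631, ∠ ≈ 46.88°
|T| = 16 · 1.1336 / (21.383 · 1.4631) ≈ 0.57975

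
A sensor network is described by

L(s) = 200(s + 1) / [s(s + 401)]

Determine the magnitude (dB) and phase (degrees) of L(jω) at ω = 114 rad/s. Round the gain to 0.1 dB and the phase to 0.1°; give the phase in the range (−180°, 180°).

At s = jω = j114:
zero (s+1): 1 + j114 → |·| = √(1²+114²) = √12997 ≈ 114, ∠ = arctan(114/1) ≈ 89.50°
pole (s+401): 401 + j114 → |·| = √(401²+114²) = √173797 ≈ 416.89, ∠ = arctan(114/401) ≈ 15.87°
pole at origin: |s| = 114, ∠ = 90.00° (in denominator)
|L| = 200 · 114 / 47525 ≈ 0.47975
Gain = 20 log₁₀(0.47975) ≈ -6.38 dB
∠L = 89.50° − 105.87° = -16.37°

-6.4 dB, -16.4°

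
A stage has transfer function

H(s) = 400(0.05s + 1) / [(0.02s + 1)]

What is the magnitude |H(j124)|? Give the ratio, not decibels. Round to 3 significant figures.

939

At ω = 124 rad/s:
zero (1 + j124·0.05) = 1 + j6.2 → |·| ≈ 6.2801, ∠ ≈ 80.84°
pole (1 + j124·0.02) = 1 + j2.48 → |·| ≈ 2.674, ∠ ≈ 68.04°
|H| = 400 · 6.2801 / (2.674) ≈ 939.43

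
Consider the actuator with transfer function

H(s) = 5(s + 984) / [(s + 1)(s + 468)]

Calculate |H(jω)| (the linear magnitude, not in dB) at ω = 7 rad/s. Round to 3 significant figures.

1.49

At s = jω = j7:
zero (s+984): 984 + j7 → |·| = √(984²+7²) = √968305 ≈ 984.02, ∠ = arctan(7/984) ≈ 0.41°
pole (s+1): 1 + j7 → |·| = √(1²+7²) = √50 ≈ 7.0711, ∠ = arctan(7/1) ≈ 81.87°
pole (s+468): 468 + j7 → |·| = √(468²+7²) = √219073 ≈ 468.05, ∠ = arctan(7/468) ≈ 0.86°
|H| = 5 · 984.02 / 3309.6 ≈ 1.4866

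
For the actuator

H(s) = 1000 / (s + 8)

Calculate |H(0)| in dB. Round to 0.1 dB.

H(0) = 1000 / 8 = 125
20 log₁₀(125) ≈ 41.94 dB

41.9 dB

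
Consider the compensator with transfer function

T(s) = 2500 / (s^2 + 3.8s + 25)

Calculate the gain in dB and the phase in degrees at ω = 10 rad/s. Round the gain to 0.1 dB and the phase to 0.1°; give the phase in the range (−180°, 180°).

29.5 dB, -153.1°

At s = jω = j10:
quadratic: (j10)² + 3.8·j10 + 25 = -75 + j38 → |·| ≈ 84.077, ∠ ≈ 153.13°
|T| = 2500 / 84.077 ≈ 29.735
Gain = 20 log₁₀(29.735) ≈ 29.47 dB
∠T = 0.00° − 153.13° = -153.13°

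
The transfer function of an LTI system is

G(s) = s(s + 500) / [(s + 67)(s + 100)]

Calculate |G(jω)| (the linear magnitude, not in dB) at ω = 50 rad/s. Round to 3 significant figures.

2.69

At s = jω = j50:
zero (s+500): 500 + j50 → |·| = √(500²+50²) = √252500 ≈ 502.49, ∠ = arctan(50/500) ≈ 5.71°
zero at origin: s = j50 → |·| = 50, ∠ = 90.00°
pole (s+67): 67 + j50 → |·| = √(67²+50²) = √6989 ≈ 83.6, ∠ = arctan(50/67) ≈ 36.73°
pole (s+100): 100 + j50 → |·| = √(100²+50²) = √12500 ≈ 111.8, ∠ = arctan(50/100) ≈ 26.57°
|G| = 1 · 25124 / 9346.5 ≈ 2.6881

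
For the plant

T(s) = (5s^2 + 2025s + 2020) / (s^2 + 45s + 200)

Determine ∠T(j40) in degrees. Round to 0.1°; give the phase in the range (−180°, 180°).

Substitute s = j40:
Numerator: 5(j40)^2 + 2025(j40) + 2020 = -5980 + j81000
Denominator: (j40)^2 + 45(j40) + 200 = -1400 + j1800
|N| = √(5980² + 81000²) ≈ 81220, ∠N ≈ 94.22°
|D| = √(1400² + 1800²) ≈ 2280.4, ∠D ≈ 127.87°
∠T = 94.22° − 127.87° = -33.65°

-33.7°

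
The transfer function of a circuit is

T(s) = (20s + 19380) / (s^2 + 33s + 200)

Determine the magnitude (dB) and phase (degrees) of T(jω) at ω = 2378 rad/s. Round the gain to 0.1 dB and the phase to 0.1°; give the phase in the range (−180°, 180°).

-40.8 dB, -111.4°

Substitute s = j2378:
Numerator: 20(j2378) + 19380 = 19380 + j47560
Denominator: (j2378)^2 + 33(j2378) + 200 = -5654684 + j78474
|N| = √(19380² + 47560²) ≈ 51357, ∠N ≈ 67.83°
|D| = √(5654684² + 78474²) ≈ 5.6552e+06, ∠D ≈ 179.20°
|T| = 51357 / 5.6552e+06 ≈ 0.0090814
Gain = 20 log₁₀(0.0090814) ≈ -40.84 dB
∠T = 67.83° − 179.20° = -111.37°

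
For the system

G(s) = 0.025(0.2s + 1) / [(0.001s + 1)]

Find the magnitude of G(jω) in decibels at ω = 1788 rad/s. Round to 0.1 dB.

At ω = 1788 rad/s:
zero (1 + j1788·0.2) = 1 + j357.6 → |·| ≈ 357.6, ∠ ≈ 89.84°
pole (1 + j1788·0.001) = 1 + j1.788 → |·| ≈ 2.0486, ∠ ≈ 60.78°
|G| = 0.025 · 357.6 / (2.0486) ≈ 4.364
Gain = 20 log₁₀(4.364) ≈ 12.80 dB

12.8 dB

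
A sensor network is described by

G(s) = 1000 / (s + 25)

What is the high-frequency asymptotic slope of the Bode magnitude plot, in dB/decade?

Each pole contributes −20 dB/decade at high frequency; each zero contributes +20 dB/decade.
Net: 0 zero(s) − 1 pole(s) → -20 dB/decade.

-20 dB/decade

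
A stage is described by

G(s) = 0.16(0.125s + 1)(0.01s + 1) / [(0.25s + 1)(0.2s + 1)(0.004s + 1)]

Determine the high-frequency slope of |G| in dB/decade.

Each pole contributes −20 dB/decade at high frequency; each zero contributes +20 dB/decade.
Net: 2 zero(s) − 3 pole(s) → -20 dB/decade.

-20 dB/decade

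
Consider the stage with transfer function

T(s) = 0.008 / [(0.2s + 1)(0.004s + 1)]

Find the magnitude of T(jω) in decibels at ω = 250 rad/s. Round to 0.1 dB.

At ω = 250 rad/s:
pole (1 + j250·0.2) = 1 + j50 → |·| ≈ 50.01, ∠ ≈ 88.85°
pole (1 + j250·0.004) = 1 + j1 → |·| ≈ 1.4142, ∠ ≈ 45.00°
|T| = 0.008 · 1 / (50.01 · 1.4142) ≈ 0.00011312
Gain = 20 log₁₀(0.00011312) ≈ -78.93 dB

-78.9 dB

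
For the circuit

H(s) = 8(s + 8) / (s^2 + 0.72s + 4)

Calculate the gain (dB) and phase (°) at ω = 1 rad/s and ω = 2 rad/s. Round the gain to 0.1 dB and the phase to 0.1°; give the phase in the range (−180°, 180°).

At s = jω = j1:
zero (s+8): 8 + j1 → |·| = √(8²+1²) = √65 ≈ 8.0623, ∠ = arctan(1/8) ≈ 7.13°
quadratic: (j1)² + 0.72·j1 + 4 = 3 + j0.72 → |·| ≈ 3.0852, ∠ ≈ 13.50°
|H| = 8 · 8.0623 / 3.0852 ≈ 20.906
Gain = 20 log₁₀(20.906) ≈ 26.41 dB
∠H = 7.13° − 13.50° = -6.37°

At s = jω = j2:
zero (s+8): 8 + j2 → |·| = √(8²+2²) = √68 ≈ 8.2462, ∠ = arctan(2/8) ≈ 14.04°
quadratic: (j2)² + 0.72·j2 + 4 = 0 + j1.44 → |·| ≈ 1.44, ∠ ≈ 90.00°
|H| = 8 · 8.2462 / 1.44 ≈ 45.812
Gain = 20 log₁₀(45.812) ≈ 33.22 dB
∠H = 14.04° − 90.00° = -75.96°

ω = 1: 26.4 dB, -6.4°; ω = 2: 33.2 dB, -76.0°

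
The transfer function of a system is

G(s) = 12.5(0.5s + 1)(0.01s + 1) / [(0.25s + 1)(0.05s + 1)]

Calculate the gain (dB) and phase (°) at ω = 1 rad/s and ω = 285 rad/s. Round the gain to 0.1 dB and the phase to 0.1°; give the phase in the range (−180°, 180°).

ω = 1: 22.6 dB, 10.2°; ω = 285: 14.5 dB, -14.9°

At ω = 1 rad/s:
zero (1 + j1·0.5) = 1 + j0.5 → |·| ≈ 1.118, ∠ ≈ 26.57°
zero (1 + j1·0.01) = 1 + j0.01 → |·| ≈ 1, ∠ ≈ 0.57°
pole (1 + j1·0.25) = 1 + j0.25 → |·| ≈ 1.0308, ∠ ≈ 14.04°
pole (1 + j1·0.05) = 1 + j0.05 → |·| ≈ 1.0012, ∠ ≈ 2.86°
|G| = 12.5 · 1.118 · 1 / (1.0308 · 1.0012) ≈ 13.541
Gain = 20 log₁₀(13.541) ≈ 22.63 dB
∠G = (26.57° + 0.57°) − (14.04° + 2.86°) = 10.24°

At ω = 285 rad/s:
zero (1 + j285·0.5) = 1 + j142.5 → |·| ≈ 142.5, ∠ ≈ 89.60°
zero (1 + j285·0.01) = 1 + j2.85 → |·| ≈ 3.0203, ∠ ≈ 70.67°
pole (1 + j285·0.25) = 1 + j71.25 → |·| ≈ 71.257, ∠ ≈ 89.20°
pole (1 + j285·0.05) = 1 + j14.25 → |·| ≈ 14.285, ∠ ≈ 85.99°
|G| = 12.5 · 142.5 · 3.0203 / (71.257 · 14.285) ≈ 5.2853
Gain = 20 log₁₀(5.2853) ≈ 14.46 dB
∠G = (89.60° + 70.67°) − (89.20° + 85.99°) = -14.92°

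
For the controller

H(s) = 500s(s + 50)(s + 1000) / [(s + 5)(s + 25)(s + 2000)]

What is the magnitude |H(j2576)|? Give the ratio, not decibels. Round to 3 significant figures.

At s = jω = j2576:
zero (s+50): 50 + j2576 → |·| = √(50²+2576²) = √6638276 ≈ 2576.5, ∠ = arctan(2576/50) ≈ 88.89°
zero (s+1000): 1000 + j2576 → |·| = √(1000²+2576²) = √7635776 ≈ 2763.3, ∠ = arctan(2576/1000) ≈ 68.78°
zero at origin: s = j2576 → |·| = 2576, ∠ = 90.00°
pole (s+5): 5 + j2576 → |·| = √(5²+2576²) = √6635801 ≈ 2576, ∠ = arctan(2576/5) ≈ 89.89°
pole (s+25): 25 + j2576 → |·| = √(25²+2576²) = √6636401 ≈ 2576.1, ∠ = arctan(2576/25) ≈ 89.44°
pole (s+2000): 2000 + j2576 → |·| = √(2000²+2576²) = √10635776 ≈ 3261.3, ∠ = arctan(2576/2000) ≈ 52.17°
|H| = 500 · 1.834e+10 / 2.1642e+10 ≈ 423.71

424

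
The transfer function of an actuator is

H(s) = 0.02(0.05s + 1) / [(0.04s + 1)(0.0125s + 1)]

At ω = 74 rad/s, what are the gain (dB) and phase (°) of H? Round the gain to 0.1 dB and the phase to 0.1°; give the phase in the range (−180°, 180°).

At ω = 74 rad/s:
zero (1 + j74·0.05) = 1 + j3.7 → |·| ≈ 3.8328, ∠ ≈ 74.88°
pole (1 + j74·0.04) = 1 + j2.96 → |·| ≈ 3.1244, ∠ ≈ 71.33°
pole (1 + j74·0.0125) = 1 + j0.925 → |·| ≈ 1.3622, ∠ ≈ 42.77°
|H| = 0.02 · 3.8328 / (3.1244 · 1.3622) ≈ 0.018011
Gain = 20 log₁₀(0.018011) ≈ -34.89 dB
∠H = (74.88°) − (71.33° + 42.77°) = -39.22°

-34.9 dB, -39.2°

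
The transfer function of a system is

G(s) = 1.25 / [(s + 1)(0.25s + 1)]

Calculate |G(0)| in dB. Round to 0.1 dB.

G(0) = 1.25 · 1 / 1 = 1.25
20 log₁₀(1.25) ≈ 1.94 dB

1.9 dB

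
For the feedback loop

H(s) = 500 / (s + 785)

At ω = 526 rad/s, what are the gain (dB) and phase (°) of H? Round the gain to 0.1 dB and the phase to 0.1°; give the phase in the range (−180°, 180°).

-5.5 dB, -33.8°

At s = jω = j526:
pole (s+785): 785 + j526 → |·| = √(785²+526²) = √892901 ≈ 944.93, ∠ = arctan(526/785) ≈ 33.82°
|H| = 500 / 944.93 ≈ 0.52914
Gain = 20 log₁₀(0.52914) ≈ -5.53 dB
∠H = 0.00° − 33.82° = -33.82°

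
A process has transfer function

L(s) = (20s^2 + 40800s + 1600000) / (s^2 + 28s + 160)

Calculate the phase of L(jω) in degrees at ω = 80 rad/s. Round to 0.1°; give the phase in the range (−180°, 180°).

Substitute s = j80:
Numerator: 20(j80)^2 + 40800(j80) + 1600000 = 1472000 + j3264000
Denominator: (j80)^2 + 28(j80) + 160 = -6240 + j2240
|N| = √(1472000² + 3264000²) ≈ 3.5806e+06, ∠N ≈ 65.73°
|D| = √(6240² + 2240²) ≈ 6629.9, ∠D ≈ 160.25°
∠L = 65.73° − 160.25° = -94.52°

-94.5°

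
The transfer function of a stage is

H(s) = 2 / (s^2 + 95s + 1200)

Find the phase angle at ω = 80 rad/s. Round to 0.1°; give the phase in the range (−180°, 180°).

-124.4°

Substitute s = j80:
Numerator: 2 = 2 + j0
Denominator: (j80)^2 + 95(j80) + 1200 = -5200 + j7600
|N| = √(2² + 0²) ≈ 2, ∠N ≈ 0.00°
|D| = √(5200² + 7600²) ≈ 9208.7, ∠D ≈ 124.38°
∠H = 0.00° − 124.38° = -124.38°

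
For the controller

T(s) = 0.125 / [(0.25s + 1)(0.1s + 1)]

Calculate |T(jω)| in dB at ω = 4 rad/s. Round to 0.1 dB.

At ω = 4 rad/s:
pole (1 + j4·0.25) = 1 + j1 → |·| ≈ 1.4142, ∠ ≈ 45.00°
pole (1 + j4·0.1) = 1 + j0.4 → |·| ≈ 1.077, ∠ ≈ 21.80°
|T| = 0.125 · 1 / (1.4142 · 1.077) ≈ 0.08207
Gain = 20 log₁₀(0.08207) ≈ -21.72 dB

-21.7 dB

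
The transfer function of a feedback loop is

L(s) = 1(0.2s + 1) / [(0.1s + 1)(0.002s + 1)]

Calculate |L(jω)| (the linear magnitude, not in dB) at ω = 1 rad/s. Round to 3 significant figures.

1.01

At ω = 1 rad/s:
zero (1 + j1·0.2) = 1 + j0.2 → |·| ≈ 1.0198, ∠ ≈ 11.31°
pole (1 + j1·0.1) = 1 + j0.1 → |·| ≈ 1.005, ∠ ≈ 5.71°
pole (1 + j1·0.002) = 1 + j0.002 → |·| ≈ 1, ∠ ≈ 0.11°
|L| = 1 · 1.0198 / (1.005 · 1) ≈ 1.0147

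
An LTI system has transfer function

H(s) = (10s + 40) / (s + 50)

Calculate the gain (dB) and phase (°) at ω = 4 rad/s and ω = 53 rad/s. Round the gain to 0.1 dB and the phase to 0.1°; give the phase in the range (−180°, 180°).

Substitute s = j4:
Numerator: 10(j4) + 40 = 40 + j40
Denominator: (j4) + 50 = 50 + j4
|N| = √(40² + 40²) ≈ 56.569, ∠N ≈ 45.00°
|D| = √(50² + 4²) ≈ 50.16, ∠D ≈ 4.57°
|H| = 56.569 / 50.16 ≈ 1.1278
Gain = 20 log₁₀(1.1278) ≈ 1.04 dB
∠H = 45.00° − 4.57° = 40.43°

Substitute s = j53:
Numerator: 10(j53) + 40 = 40 + j530
Denominator: (j53) + 50 = 50 + j53
|N| = √(40² + 530²) ≈ 531.51, ∠N ≈ 85.68°
|D| = √(50² + 53²) ≈ 72.863, ∠D ≈ 46.67°
|H| = 531.51 / 72.863 ≈ 7.2946
Gain = 20 log₁₀(7.2946) ≈ 17.26 dB
∠H = 85.68° − 46.67° = 39.01°

ω = 4: 1.0 dB, 40.4°; ω = 53: 17.3 dB, 39.0°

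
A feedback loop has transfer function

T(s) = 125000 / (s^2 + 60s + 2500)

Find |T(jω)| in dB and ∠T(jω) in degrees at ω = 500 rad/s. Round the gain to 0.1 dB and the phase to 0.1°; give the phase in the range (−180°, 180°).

At s = jω = j500:
quadratic: (j500)² + 60·j500 + 2500 = -247500 + j30000 → |·| ≈ 2.4931e+05, ∠ ≈ 173.09°
|T| = 125000 / 2.4931e+05 ≈ 0.50138
Gain = 20 log₁₀(0.50138) ≈ -6.00 dB
∠T = 0.00° − 173.09° = -173.09°

-6.0 dB, -173.1°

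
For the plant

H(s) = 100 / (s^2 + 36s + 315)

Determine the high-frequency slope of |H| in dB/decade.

Each pole contributes −20 dB/decade at high frequency; each zero contributes +20 dB/decade.
Net: 0 zero(s) − 2 pole(s) → -40 dB/decade.

-40 dB/decade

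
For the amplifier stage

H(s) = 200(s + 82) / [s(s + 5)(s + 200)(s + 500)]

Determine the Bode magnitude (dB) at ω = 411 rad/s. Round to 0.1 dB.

-115.5 dB

At s = jω = j411:
zero (s+82): 82 + j411 → |·| = √(82²+411²) = √175645 ≈ 419.1, ∠ = arctan(411/82) ≈ 78.72°
pole (s+5): 5 + j411 → |·| = √(5²+411²) = √168946 ≈ 411.03, ∠ = arctan(411/5) ≈ 89.30°
pole (s+200): 200 + j411 → |·| = √(200²+411²) = √208921 ≈ 457.08, ∠ = arctan(411/200) ≈ 64.05°
pole (s+500): 500 + j411 → |·| = √(500²+411²) = √418921 ≈ 647.24, ∠ = arctan(411/500) ≈ 39.42°
pole at origin: |s| = 411, ∠ = 90.00° (in denominator)
|H| = 200 · 419.1 / 4.9977e+10 ≈ 1.6772e-06
Gain = 20 log₁₀(1.6772e-06) ≈ -115.51 dB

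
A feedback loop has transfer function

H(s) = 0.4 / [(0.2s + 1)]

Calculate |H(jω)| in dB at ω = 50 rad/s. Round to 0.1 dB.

At ω = 50 rad/s:
pole (1 + j50·0.2) = 1 + j10 → |·| ≈ 10.05, ∠ ≈ 84.29°
|H| = 0.4 · 1 / (10.05) ≈ 0.039801
Gain = 20 log₁₀(0.039801) ≈ -28.00 dB

-28.0 dB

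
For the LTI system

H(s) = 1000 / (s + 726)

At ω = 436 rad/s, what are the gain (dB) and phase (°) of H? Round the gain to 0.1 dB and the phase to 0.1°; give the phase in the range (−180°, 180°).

Substitute s = j436:
Numerator: 1000 = 1000 + j0
Denominator: (j436) + 726 = 726 + j436
|N| = √(1000² + 0²) ≈ 1000, ∠N ≈ 0.00°
|D| = √(726² + 436²) ≈ 846.86, ∠D ≈ 30.99°
|H| = 1000 / 846.86 ≈ 1.1808
Gain = 20 log₁₀(1.1808) ≈ 1.44 dB
∠H = 0.00° − 30.99° = -30.99°

1.4 dB, -31.0°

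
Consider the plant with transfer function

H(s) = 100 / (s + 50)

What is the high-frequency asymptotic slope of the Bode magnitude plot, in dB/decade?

-20 dB/decade

Each pole contributes −20 dB/decade at high frequency; each zero contributes +20 dB/decade.
Net: 0 zero(s) − 1 pole(s) → -20 dB/decade.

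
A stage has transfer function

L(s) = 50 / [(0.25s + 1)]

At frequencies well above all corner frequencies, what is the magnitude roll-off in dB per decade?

-20 dB/decade

Each pole contributes −20 dB/decade at high frequency; each zero contributes +20 dB/decade.
Net: 0 zero(s) − 1 pole(s) → -20 dB/decade.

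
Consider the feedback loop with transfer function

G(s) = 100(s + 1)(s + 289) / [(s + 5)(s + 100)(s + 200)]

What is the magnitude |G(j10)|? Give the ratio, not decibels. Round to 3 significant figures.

1.29

At s = jω = j10:
zero (s+1): 1 + j10 → |·| = √(1²+10²) = √101 ≈ 10.05, ∠ = arctan(10/1) ≈ 84.29°
zero (s+289): 289 + j10 → |·| = √(289²+10²) = √83621 ≈ 289.17, ∠ = arctan(10/289) ≈ 1.98°
pole (s+5): 5 + j10 → |·| = √(5²+10²) = √125 ≈ 11.18, ∠ = arctan(10/5) ≈ 63.43°
pole (s+100): 100 + j10 → |·| = √(100²+10²) = √10100 ≈ 100.5, ∠ = arctan(10/100) ≈ 5.71°
pole (s+200): 200 + j10 → |·| = √(200²+10²) = √40100 ≈ 200.25, ∠ = arctan(10/200) ≈ 2.86°
|G| = 100 · 2906.2 / 2.25e+05 ≈ 1.2916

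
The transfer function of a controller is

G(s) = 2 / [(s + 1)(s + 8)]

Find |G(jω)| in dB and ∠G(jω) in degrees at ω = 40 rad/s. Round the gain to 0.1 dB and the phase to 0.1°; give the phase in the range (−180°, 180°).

-58.2 dB, -167.3°

At s = jω = j40:
pole (s+1): 1 + j40 → |·| = √(1²+40²) = √1601 ≈ 40.012, ∠ = arctan(40/1) ≈ 88.57°
pole (s+8): 8 + j40 → |·| = √(8²+40²) = √1664 ≈ 40.792, ∠ = arctan(40/8) ≈ 78.69°
|G| = 2 / 1632.2 ≈ 0.0012253
Gain = 20 log₁₀(0.0012253) ≈ -58.24 dB
∠G = 0.00° − 167.26° = -167.26°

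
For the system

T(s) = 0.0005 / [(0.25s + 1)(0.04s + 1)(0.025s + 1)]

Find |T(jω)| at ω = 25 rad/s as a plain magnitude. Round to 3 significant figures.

At ω = 25 rad/s:
pole (1 + j25·0.25) = 1 + j6.25 → |·| ≈ 6.3295, ∠ ≈ 80.91°
pole (1 + j25·0.04) = 1 + j1 → |·| ≈ 1.4142, ∠ ≈ 45.00°
pole (1 + j25·0.025) = 1 + j0.625 → |·| ≈ 1.1792, ∠ ≈ 32.01°
|T| = 0.0005 · 1 / (6.3295 · 1.4142 · 1.1792) ≈ 4.737e-05

4.74e-05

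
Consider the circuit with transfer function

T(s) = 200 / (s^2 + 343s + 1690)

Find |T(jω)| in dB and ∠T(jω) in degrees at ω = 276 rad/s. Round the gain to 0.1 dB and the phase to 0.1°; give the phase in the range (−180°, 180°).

Substitute s = j276:
Numerator: 200 = 200 + j0
Denominator: (j276)^2 + 343(j276) + 1690 = -74486 + j94668
|N| = √(200² + 0²) ≈ 200, ∠N ≈ 0.00°
|D| = √(74486² + 94668²) ≈ 1.2046e+05, ∠D ≈ 128.20°
|T| = 200 / 1.2046e+05 ≈ 0.0016603
Gain = 20 log₁₀(0.0016603) ≈ -55.60 dB
∠T = 0.00° − 128.20° = -128.20°

-55.6 dB, -128.2°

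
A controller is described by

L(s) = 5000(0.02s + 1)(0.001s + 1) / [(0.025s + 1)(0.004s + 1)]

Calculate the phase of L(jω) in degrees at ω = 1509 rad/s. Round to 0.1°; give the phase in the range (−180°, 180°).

-24.5°

At ω = 1509 rad/s:
zero (1 + j1509·0.02) = 1 + j30.18 → |·| ≈ 30.197, ∠ ≈ 88.10°
zero (1 + j1509·0.001) = 1 + j1.509 → |·| ≈ 1.8103, ∠ ≈ 56.47°
pole (1 + j1509·0.025) = 1 + j37.725 → |·| ≈ 37.738, ∠ ≈ 88.48°
pole (1 + j1509·0.004) = 1 + j6.036 → |·| ≈ 6.1183, ∠ ≈ 80.59°
∠L = (88.10° + 56.47°) − (88.48° + 80.59°) = -24.50°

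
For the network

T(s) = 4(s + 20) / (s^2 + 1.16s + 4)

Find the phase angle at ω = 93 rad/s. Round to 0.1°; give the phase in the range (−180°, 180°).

-101.4°

At s = jω = j93:
zero (s+20): 20 + j93 → |·| = √(20²+93²) = √9049 ≈ 95.126, ∠ = arctan(93/20) ≈ 77.86°
quadratic: (j93)² + 1.16·j93 + 4 = -8645 + j107.88 → |·| ≈ 8645.7, ∠ ≈ 179.29°
∠T = 77.86° − 179.29° = -101.43°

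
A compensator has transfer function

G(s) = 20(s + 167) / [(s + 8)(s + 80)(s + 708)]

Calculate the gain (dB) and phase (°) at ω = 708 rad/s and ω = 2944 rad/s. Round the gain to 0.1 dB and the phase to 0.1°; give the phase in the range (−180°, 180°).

ω = 708: -90.8 dB, -141.2°; ω = 2944: -113.0 dB, -168.0°

At s = jω = j708:
zero (s+167): 167 + j708 → |·| = √(167²+708²) = √529153 ≈ 727.43, ∠ = arctan(708/167) ≈ 76.73°
pole (s+8): 8 + j708 → |·| = √(8²+708²) = √501328 ≈ 708.05, ∠ = arctan(708/8) ≈ 89.35°
pole (s+80): 80 + j708 → |·| = √(80²+708²) = √507664 ≈ 712.51, ∠ = arctan(708/80) ≈ 83.55°
pole (s+708): 708 + j708 → |·| = √(708²+708²) = √1002528 ≈ 1001.3, ∠ = arctan(708/708) ≈ 45.00°
|G| = 20 · 727.43 / 5.0515e+08 ≈ 2.8801e-05
Gain = 20 log₁₀(2.8801e-05) ≈ -90.81 dB
∠G = 76.73° − 217.90° = -141.17°

At s = jω = j2944:
zero (s+167): 167 + j2944 → |·| = √(167²+2944²) = √8695025 ≈ 2948.7, ∠ = arctan(2944/167) ≈ 86.75°
pole (s+8): 8 + j2944 → |·| = √(8²+2944²) = √8667200 ≈ 2944, ∠ = arctan(2944/8) ≈ 89.84°
pole (s+80): 80 + j2944 → |·| = √(80²+2944²) = √8673536 ≈ 2945.1, ∠ = arctan(2944/80) ≈ 88.44°
pole (s+708): 708 + j2944 → |·| = √(708²+2944²) = √9168400 ≈ 3027.9, ∠ = arctan(2944/708) ≈ 76.48°
|G| = 20 · 2948.7 / 2.6253e+10 ≈ 2.2464e-06
Gain = 20 log₁₀(2.2464e-06) ≈ -112.97 dB
∠G = 86.75° − 254.76° = -168.01°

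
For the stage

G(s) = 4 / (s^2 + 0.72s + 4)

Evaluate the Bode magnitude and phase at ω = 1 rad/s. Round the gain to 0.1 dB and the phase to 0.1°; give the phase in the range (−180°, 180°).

2.3 dB, -13.5°

At s = jω = j1:
quadratic: (j1)² + 0.72·j1 + 4 = 3 + j0.72 → |·| ≈ 3.0852, ∠ ≈ 13.50°
|G| = 4 / 3.0852 ≈ 1.2965
Gain = 20 log₁₀(1.2965) ≈ 2.26 dB
∠G = 0.00° − 13.50° = -13.50°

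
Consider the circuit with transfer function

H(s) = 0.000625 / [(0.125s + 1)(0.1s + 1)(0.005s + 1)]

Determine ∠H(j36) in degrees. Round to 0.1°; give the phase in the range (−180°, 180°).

-162.2°

At ω = 36 rad/s:
pole (1 + j36·0.125) = 1 + j4.5 → |·| ≈ 4.6098, ∠ ≈ 77.47°
pole (1 + j36·0.1) = 1 + j3.6 → |·| ≈ 3.7363, ∠ ≈ 74.48°
pole (1 + j36·0.005) = 1 + j0.18 → |·| ≈ 1.0161, ∠ ≈ 10.20°
∠H = (0°) − (77.47° + 74.48° + 10.20°) = -162.15°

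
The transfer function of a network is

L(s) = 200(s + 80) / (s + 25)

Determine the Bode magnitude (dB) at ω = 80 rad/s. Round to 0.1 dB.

48.6 dB

At s = jω = j80:
zero (s+80): 80 + j80 → |·| = √(80²+80²) = √12800 ≈ 113.14, ∠ = arctan(80/80) ≈ 45.00°
pole (s+25): 25 + j80 → |·| = √(25²+80²) = √7025 ≈ 83.815, ∠ = arctan(80/25) ≈ 72.65°
|L| = 200 · 113.14 / 83.815 ≈ 269.98
Gain = 20 log₁₀(269.98) ≈ 48.63 dB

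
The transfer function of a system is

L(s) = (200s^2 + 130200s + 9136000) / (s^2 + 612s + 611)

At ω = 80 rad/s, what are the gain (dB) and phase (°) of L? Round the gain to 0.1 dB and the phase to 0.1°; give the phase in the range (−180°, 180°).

48.5 dB, -43.8°

Substitute s = j80:
Numerator: 200(j80)^2 + 130200(j80) + 9136000 = 7856000 + j10416000
Denominator: (j80)^2 + 612(j80) + 611 = -5789 + j48960
|N| = √(7856000² + 10416000²) ≈ 1.3046e+07, ∠N ≈ 52.98°
|D| = √(5789² + 48960²) ≈ 49301, ∠D ≈ 96.74°
|L| = 1.3046e+07 / 49301 ≈ 264.62
Gain = 20 log₁₀(264.62) ≈ 48.45 dB
∠L = 52.98° − 96.74° = -43.76°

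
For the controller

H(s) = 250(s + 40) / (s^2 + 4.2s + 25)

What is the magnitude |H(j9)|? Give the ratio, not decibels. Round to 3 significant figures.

At s = jω = j9:
zero (s+40): 40 + j9 → |·| = √(40²+9²) = √1681 ≈ 41, ∠ = arctan(9/40) ≈ 12.68°
quadratic: (j9)² + 4.2·j9 + 25 = -56 + j37.8 → |·| ≈ 67.564, ∠ ≈ 145.98°
|H| = 250 · 41 / 67.564 ≈ 151.71

152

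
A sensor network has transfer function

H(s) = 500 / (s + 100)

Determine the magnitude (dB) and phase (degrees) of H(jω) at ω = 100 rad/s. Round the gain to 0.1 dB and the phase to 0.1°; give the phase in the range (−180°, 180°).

11.0 dB, -45.0°

At s = jω = j100:
pole (s+100): 100 + j100 → |·| = √(100²+100²) = √20000 ≈ 141.42, ∠ = arctan(100/100) ≈ 45.00°
|H| = 500 / 141.42 ≈ 3.5356
Gain = 20 log₁₀(3.5356) ≈ 10.97 dB
∠H = 0.00° − 45.00° = -45.00°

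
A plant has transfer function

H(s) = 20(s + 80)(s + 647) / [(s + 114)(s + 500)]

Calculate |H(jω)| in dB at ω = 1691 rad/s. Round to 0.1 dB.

26.2 dB

At s = jω = j1691:
zero (s+80): 80 + j1691 → |·| = √(80²+1691²) = √2865881 ≈ 1692.9, ∠ = arctan(1691/80) ≈ 87.29°
zero (s+647): 647 + j1691 → |·| = √(647²+1691²) = √3278090 ≈ 1810.5, ∠ = arctan(1691/647) ≈ 69.06°
pole (s+114): 114 + j1691 → |·| = √(114²+1691²) = √2872477 ≈ 1694.8, ∠ = arctan(1691/114) ≈ 86.14°
pole (s+500): 500 + j1691 → |·| = √(500²+1691²) = √3109481 ≈ 1763.4, ∠ = arctan(1691/500) ≈ 73.53°
|H| = 20 · 3.065e+06 / 2.9886e+06 ≈ 20.511
Gain = 20 log₁₀(20.511) ≈ 26.24 dB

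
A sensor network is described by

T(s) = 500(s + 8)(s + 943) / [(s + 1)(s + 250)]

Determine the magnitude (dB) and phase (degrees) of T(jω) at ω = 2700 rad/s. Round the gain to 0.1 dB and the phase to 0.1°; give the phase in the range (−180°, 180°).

At s = jω = j2700:
zero (s+8): 8 + j2700 → |·| = √(8²+2700²) = √7290064 ≈ 2700, ∠ = arctan(2700/8) ≈ 89.83°
zero (s+943): 943 + j2700 → |·| = √(943²+2700²) = √8179249 ≈ 2859.9, ∠ = arctan(2700/943) ≈ 70.75°
pole (s+1): 1 + j2700 → |·| = √(1²+2700²) = √7290001 ≈ 2700, ∠ = arctan(2700/1) ≈ 89.98°
pole (s+250): 250 + j2700 → |·| = √(250²+2700²) = √7352500 ≈ 2711.5, ∠ = arctan(2700/250) ≈ 84.71°
|T| = 500 · 7.7217e+06 / 7.321e+06 ≈ 527.37
Gain = 20 log₁₀(527.37) ≈ 54.44 dB
∠T = 160.58° − 174.69° = -14.11°

54.4 dB, -14.1°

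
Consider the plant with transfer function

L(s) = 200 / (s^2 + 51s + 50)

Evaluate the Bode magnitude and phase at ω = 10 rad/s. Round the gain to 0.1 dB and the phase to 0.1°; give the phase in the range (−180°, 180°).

Substitute s = j10:
Numerator: 200 = 200 + j0
Denominator: (j10)^2 + 51(j10) + 50 = -50 + j510
|N| = √(200² + 0²) ≈ 200, ∠N ≈ 0.00°
|D| = √(50² + 510²) ≈ 512.45, ∠D ≈ 95.60°
|L| = 200 / 512.45 ≈ 0.39028
Gain = 20 log₁₀(0.39028) ≈ -8.17 dB
∠L = 0.00° − 95.60° = -95.60°

-8.2 dB, -95.6°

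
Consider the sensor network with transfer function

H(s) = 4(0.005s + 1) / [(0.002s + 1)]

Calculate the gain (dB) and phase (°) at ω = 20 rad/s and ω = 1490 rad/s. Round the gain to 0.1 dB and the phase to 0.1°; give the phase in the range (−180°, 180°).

ω = 20: 12.1 dB, 3.4°; ω = 1490: 19.6 dB, 10.9°

At ω = 20 rad/s:
zero (1 + j20·0.005) = 1 + j0.1 → |·| ≈ 1.005, ∠ ≈ 5.71°
pole (1 + j20·0.002) = 1 + j0.04 → |·| ≈ 1.0008, ∠ ≈ 2.29°
|H| = 4 · 1.005 / (1.0008) ≈ 4.0168
Gain = 20 log₁₀(4.0168) ≈ 12.08 dB
∠H = (5.71°) − (2.29°) = 3.42°

At ω = 1490 rad/s:
zero (1 + j1490·0.005) = 1 + j7.45 → |·| ≈ 7.5168, ∠ ≈ 82.35°
pole (1 + j1490·0.002) = 1 + j2.98 → |·| ≈ 3.1433, ∠ ≈ 71.45°
|H| = 4 · 7.5168 / (3.1433) ≈ 9.5655
Gain = 20 log₁₀(9.5655) ≈ 19.61 dB
∠H = (82.35°) − (71.45°) = 10.90°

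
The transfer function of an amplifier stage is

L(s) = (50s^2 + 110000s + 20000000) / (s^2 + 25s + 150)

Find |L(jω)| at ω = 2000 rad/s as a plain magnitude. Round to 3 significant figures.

Substitute s = j2000:
Numerator: 50(j2000)^2 + 110000(j2000) + 20000000 = -180000000 + j220000000
Denominator: (j2000)^2 + 25(j2000) + 150 = -3999850 + j50000
|N| = √(180000000² + 220000000²) ≈ 2.8425e+08, ∠N ≈ 129.29°
|D| = √(3999850² + 50000²) ≈ 4.0002e+06, ∠D ≈ 179.28°
|L| = 2.8425e+08 / 4.0002e+06 ≈ 71.059

71.1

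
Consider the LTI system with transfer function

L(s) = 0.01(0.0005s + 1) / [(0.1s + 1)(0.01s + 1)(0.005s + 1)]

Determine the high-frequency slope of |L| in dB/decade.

Each pole contributes −20 dB/decade at high frequency; each zero contributes +20 dB/decade.
Net: 1 zero(s) − 3 pole(s) → -40 dB/decade.

-40 dB/decade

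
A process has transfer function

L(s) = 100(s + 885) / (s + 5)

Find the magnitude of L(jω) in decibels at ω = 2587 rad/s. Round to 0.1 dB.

40.5 dB

At s = jω = j2587:
zero (s+885): 885 + j2587 → |·| = √(885²+2587²) = √7475794 ≈ 2734.2, ∠ = arctan(2587/885) ≈ 71.11°
pole (s+5): 5 + j2587 → |·| = √(5²+2587²) = √6692594 ≈ 2587, ∠ = arctan(2587/5) ≈ 89.89°
|L| = 100 · 2734.2 / 2587 ≈ 105.69
Gain = 20 log₁₀(105.69) ≈ 40.48 dB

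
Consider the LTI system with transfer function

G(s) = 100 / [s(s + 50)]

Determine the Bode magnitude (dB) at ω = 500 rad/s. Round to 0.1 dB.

-68.0 dB

At s = jω = j500:
pole (s+50): 50 + j500 → |·| = √(50²+500²) = √252500 ≈ 502.49, ∠ = arctan(500/50) ≈ 84.29°
pole at origin: |s| = 500, ∠ = 90.00° (in denominator)
|G| = 100 / 2.5124e+05 ≈ 0.00039803
Gain = 20 log₁₀(0.00039803) ≈ -68.00 dB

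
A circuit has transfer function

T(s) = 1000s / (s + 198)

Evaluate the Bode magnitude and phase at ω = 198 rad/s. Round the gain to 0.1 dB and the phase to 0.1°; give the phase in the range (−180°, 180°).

57.0 dB, 45.0°

At s = jω = j198:
zero at origin: s = j198 → |·| = 198, ∠ = 90.00°
pole (s+198): 198 + j198 → |·| = √(198²+198²) = √78408 ≈ 280.01, ∠ = arctan(198/198) ≈ 45.00°
|T| = 1000 · 198 / 280.01 ≈ 707.12
Gain = 20 log₁₀(707.12) ≈ 56.99 dB
∠T = 90.00° − 45.00° = 45.00°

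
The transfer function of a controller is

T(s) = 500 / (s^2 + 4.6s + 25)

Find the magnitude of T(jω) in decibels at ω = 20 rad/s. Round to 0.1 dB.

At s = jω = j20:
quadratic: (j20)² + 4.6·j20 + 25 = -375 + j92 → |·| ≈ 386.12, ∠ ≈ 166.22°
|T| = 500 / 386.12 ≈ 1.2949
Gain = 20 log₁₀(1.2949) ≈ 2.24 dB

2.2 dB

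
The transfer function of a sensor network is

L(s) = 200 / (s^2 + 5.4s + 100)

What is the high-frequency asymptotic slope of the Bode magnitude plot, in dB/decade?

-40 dB/decade

Each pole contributes −20 dB/decade at high frequency; each zero contributes +20 dB/decade.
Net: 0 zero(s) − 2 pole(s) → -40 dB/decade.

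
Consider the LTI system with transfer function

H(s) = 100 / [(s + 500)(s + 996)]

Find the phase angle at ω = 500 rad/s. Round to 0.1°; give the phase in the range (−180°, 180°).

At s = jω = j500:
pole (s+500): 500 + j500 → |·| = √(500²+500²) = √500000 ≈ 707.11, ∠ = arctan(500/500) ≈ 45.00°
pole (s+996): 996 + j500 → |·| = √(996²+500²) = √1242016 ≈ 1114.5, ∠ = arctan(500/996) ≈ 26.66°
∠H = 0.00° − 71.66° = -71.66°

-71.7°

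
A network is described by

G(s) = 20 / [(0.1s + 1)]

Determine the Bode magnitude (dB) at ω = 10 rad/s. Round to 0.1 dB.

At ω = 10 rad/s:
pole (1 + j10·0.1) = 1 + j1 → |·| ≈ 1.4142, ∠ ≈ 45.00°
|G| = 20 · 1 / (1.4142) ≈ 14.142
Gain = 20 log₁₀(14.142) ≈ 23.01 dB

23.0 dB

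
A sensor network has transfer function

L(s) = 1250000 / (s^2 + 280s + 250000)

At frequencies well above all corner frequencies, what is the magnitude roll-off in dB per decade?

-40 dB/decade

Each pole contributes −20 dB/decade at high frequency; each zero contributes +20 dB/decade.
Net: 0 zero(s) − 2 pole(s) → -40 dB/decade.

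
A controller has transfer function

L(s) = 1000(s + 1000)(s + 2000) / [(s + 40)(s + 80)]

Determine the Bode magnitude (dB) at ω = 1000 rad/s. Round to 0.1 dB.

70.0 dB

At s = jω = j1000:
zero (s+1000): 1000 + j1000 → |·| = √(1000²+1000²) = √2000000 ≈ 1414.2, ∠ = arctan(1000/1000) ≈ 45.00°
zero (s+2000): 2000 + j1000 → |·| = √(2000²+1000²) = √5000000 ≈ 2236.1, ∠ = arctan(1000/2000) ≈ 26.57°
pole (s+40): 40 + j1000 → |·| = √(40²+1000²) = √1001600 ≈ 1000.8, ∠ = arctan(1000/40) ≈ 87.71°
pole (s+80): 80 + j1000 → |·| = √(80²+1000²) = √1006400 ≈ 1003.2, ∠ = arctan(1000/80) ≈ 85.43°
|L| = 1000 · 3.1623e+06 / 1.004e+06 ≈ 3149.7
Gain = 20 log₁₀(3149.7) ≈ 69.97 dB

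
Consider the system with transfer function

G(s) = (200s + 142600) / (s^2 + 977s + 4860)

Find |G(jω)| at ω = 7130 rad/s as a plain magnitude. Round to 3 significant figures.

0.0279

Substitute s = j7130:
Numerator: 200(j7130) + 142600 = 142600 + j1426000
Denominator: (j7130)^2 + 977(j7130) + 4860 = -50832040 + j6966010
|N| = √(142600² + 1426000²) ≈ 1.4331e+06, ∠N ≈ 84.29°
|D| = √(50832040² + 6966010²) ≈ 5.1307e+07, ∠D ≈ 172.20°
|G| = 1.4331e+06 / 5.1307e+07 ≈ 0.027932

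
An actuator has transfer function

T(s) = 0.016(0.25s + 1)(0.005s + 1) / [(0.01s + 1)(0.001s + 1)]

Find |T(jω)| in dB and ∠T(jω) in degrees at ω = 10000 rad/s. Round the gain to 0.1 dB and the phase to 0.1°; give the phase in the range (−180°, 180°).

6.0 dB, 5.1°

At ω = 10000 rad/s:
zero (1 + j10000·0.25) = 1 + j2500 → |·| ≈ 2500, ∠ ≈ 89.98°
zero (1 + j10000·0.005) = 1 + j50 → |·| ≈ 50.01, ∠ ≈ 88.85°
pole (1 + j10000·0.01) = 1 + j100 → |·| ≈ 100, ∠ ≈ 89.43°
pole (1 + j10000·0.001) = 1 + j10 → |·| ≈ 10.05, ∠ ≈ 84.29°
|T| = 0.016 · 2500 · 50.01 / (100 · 10.05) ≈ 1.9904
Gain = 20 log₁₀(1.9904) ≈ 5.98 dB
∠T = (89.98° + 88.85°) − (89.43° + 84.29°) = 5.11°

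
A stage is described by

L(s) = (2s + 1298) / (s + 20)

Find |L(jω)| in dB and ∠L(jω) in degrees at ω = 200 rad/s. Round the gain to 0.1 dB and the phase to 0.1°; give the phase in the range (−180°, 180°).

16.6 dB, -67.2°

Substitute s = j200:
Numerator: 2(j200) + 1298 = 1298 + j400
Denominator: (j200) + 20 = 20 + j200
|N| = √(1298² + 400²) ≈ 1358.2, ∠N ≈ 17.13°
|D| = √(20² + 200²) ≈ 201, ∠D ≈ 84.29°
|L| = 1358.2 / 201 ≈ 6.7572
Gain = 20 log₁₀(6.7572) ≈ 16.60 dB
∠L = 17.13° − 84.29° = -67.16°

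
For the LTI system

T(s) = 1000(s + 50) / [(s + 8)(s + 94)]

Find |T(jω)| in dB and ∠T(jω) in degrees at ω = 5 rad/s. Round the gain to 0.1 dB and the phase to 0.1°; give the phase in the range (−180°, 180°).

35.1 dB, -29.3°

At s = jω = j5:
zero (s+50): 50 + j5 → |·| = √(50²+5²) = √2525 ≈ 50.249, ∠ = arctan(5/50) ≈ 5.71°
pole (s+8): 8 + j5 → |·| = √(8²+5²) = √89 ≈ 9.434, ∠ = arctan(5/8) ≈ 32.01°
pole (s+94): 94 + j5 → |·| = √(94²+5²) = √8861 ≈ 94.133, ∠ = arctan(5/94) ≈ 3.04°
|T| = 1000 · 50.249 / 888.05 ≈ 56.584
Gain = 20 log₁₀(56.584) ≈ 35.05 dB
∠T = 5.71° − 35.05° = -29.34°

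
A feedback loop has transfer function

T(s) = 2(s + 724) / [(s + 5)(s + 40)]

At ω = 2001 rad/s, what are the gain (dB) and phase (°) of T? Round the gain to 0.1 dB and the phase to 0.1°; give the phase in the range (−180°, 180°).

-59.5 dB, -108.6°

At s = jω = j2001:
zero (s+724): 724 + j2001 → |·| = √(724²+2001²) = √4528177 ≈ 2128, ∠ = arctan(2001/724) ≈ 70.11°
pole (s+5): 5 + j2001 → |·| = √(5²+2001²) = √4004026 ≈ 2001, ∠ = arctan(2001/5) ≈ 89.86°
pole (s+40): 40 + j2001 → |·| = √(40²+2001²) = √4005601 ≈ 2001.4, ∠ = arctan(2001/40) ≈ 88.85°
|T| = 2 · 2128 / 4.0048e+06 ≈ 0.0010627
Gain = 20 log₁₀(0.0010627) ≈ -59.47 dB
∠T = 70.11° − 178.71° = -108.60°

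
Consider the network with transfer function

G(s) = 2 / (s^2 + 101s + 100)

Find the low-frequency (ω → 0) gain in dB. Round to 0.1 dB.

-34.0 dB

G(0) = 2 / 100 = 0.02
20 log₁₀(0.02) ≈ -33.98 dB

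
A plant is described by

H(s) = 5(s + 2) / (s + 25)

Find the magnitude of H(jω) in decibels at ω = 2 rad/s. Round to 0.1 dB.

At s = jω = j2:
zero (s+2): 2 + j2 → |·| = √(2²+2²) = √8 ≈ 2.8284, ∠ = arctan(2/2) ≈ 45.00°
pole (s+25): 25 + j2 → |·| = √(25²+2²) = √629 ≈ 25.08, ∠ = arctan(2/25) ≈ 4.57°
|H| = 5 · 2.8284 / 25.08 ≈ 0.56388
Gain = 20 log₁₀(0.56388) ≈ -4.98 dB

-5.0 dB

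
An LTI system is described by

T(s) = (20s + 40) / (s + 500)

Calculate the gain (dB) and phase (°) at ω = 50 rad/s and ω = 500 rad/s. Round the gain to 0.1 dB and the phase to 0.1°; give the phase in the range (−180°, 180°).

ω = 50: 6.0 dB, 82.0°; ω = 500: 23.0 dB, 44.8°

Substitute s = j50:
Numerator: 20(j50) + 40 = 40 + j1000
Denominator: (j50) + 500 = 500 + j50
|N| = √(40² + 1000²) ≈ 1000.8, ∠N ≈ 87.71°
|D| = √(500² + 50²) ≈ 502.49, ∠D ≈ 5.71°
|T| = 1000.8 / 502.49 ≈ 1.9917
Gain = 20 log₁₀(1.9917) ≈ 5.98 dB
∠T = 87.71° − 5.71° = 82.00°

Substitute s = j500:
Numerator: 20(j500) + 40 = 40 + j10000
Denominator: (j500) + 500 = 500 + j500
|N| = √(40² + 10000²) ≈ 10000, ∠N ≈ 89.77°
|D| = √(500² + 500²) ≈ 707.11, ∠D ≈ 45.00°
|T| = 10000 / 707.11 ≈ 14.142
Gain = 20 log₁₀(14.142) ≈ 23.01 dB
∠T = 89.77° − 45.00° = 44.77°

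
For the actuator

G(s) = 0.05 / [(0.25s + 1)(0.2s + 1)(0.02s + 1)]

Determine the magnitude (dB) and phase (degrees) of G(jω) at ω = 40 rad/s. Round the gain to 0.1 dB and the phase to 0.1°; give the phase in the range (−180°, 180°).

-66.3 dB, 154.2°

At ω = 40 rad/s:
pole (1 + j40·0.25) = 1 + j10 → |·| ≈ 10.05, ∠ ≈ 84.29°
pole (1 + j40·0.2) = 1 + j8 → |·| ≈ 8.0623, ∠ ≈ 82.87°
pole (1 + j40·0.02) = 1 + j0.8 → |·| ≈ 1.2806, ∠ ≈ 38.66°
|G| = 0.05 · 1 / (10.05 · 8.0623 · 1.2806) ≈ 0.00048187
Gain = 20 log₁₀(0.00048187) ≈ -66.34 dB
∠G = (0°) − (84.29° + 82.87° + 38.66°) = -205.82° ≡ 154.18° (principal value)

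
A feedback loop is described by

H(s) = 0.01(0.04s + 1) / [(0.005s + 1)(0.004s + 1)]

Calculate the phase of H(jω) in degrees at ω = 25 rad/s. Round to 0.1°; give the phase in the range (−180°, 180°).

32.2°

At ω = 25 rad/s:
zero (1 + j25·0.04) = 1 + j1 → |·| ≈ 1.4142, ∠ ≈ 45.00°
pole (1 + j25·0.005) = 1 + j0.125 → |·| ≈ 1.0078, ∠ ≈ 7.13°
pole (1 + j25·0.004) = 1 + j0.1 → |·| ≈ 1.005, ∠ ≈ 5.71°
∠H = (45.00°) − (7.13° + 5.71°) = 32.16°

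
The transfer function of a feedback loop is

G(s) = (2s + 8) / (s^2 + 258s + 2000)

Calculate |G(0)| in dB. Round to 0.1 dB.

-48.0 dB

G(0) = 8 / 2000 = 0.004
20 log₁₀(0.004) ≈ -47.96 dB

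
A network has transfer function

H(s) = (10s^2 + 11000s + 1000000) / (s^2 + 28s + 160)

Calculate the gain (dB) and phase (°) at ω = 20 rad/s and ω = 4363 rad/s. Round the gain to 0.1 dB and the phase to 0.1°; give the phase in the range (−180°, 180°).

Substitute s = j20:
Numerator: 10(j20)^2 + 11000(j20) + 1000000 = 996000 + j220000
Denominator: (j20)^2 + 28(j20) + 160 = -240 + j560
|N| = √(996000² + 220000²) ≈ 1.02e+06, ∠N ≈ 12.46°
|D| = √(240² + 560²) ≈ 609.26, ∠D ≈ 113.20°
|H| = 1.02e+06 / 609.26 ≈ 1674.2
Gain = 20 log₁₀(1674.2) ≈ 64.48 dB
∠H = 12.46° − 113.20° = -100.74°

Substitute s = j4363:
Numerator: 10(j4363)^2 + 11000(j4363) + 1000000 = -189357690 + j47993000
Denominator: (j4363)^2 + 28(j4363) + 160 = -19035609 + j122164
|N| = √(189357690² + 47993000²) ≈ 1.9534e+08, ∠N ≈ 165.78°
|D| = √(19035609² + 122164²) ≈ 1.9036e+07, ∠D ≈ 179.63°
|H| = 1.9534e+08 / 1.9036e+07 ≈ 10.262
Gain = 20 log₁₀(10.262) ≈ 20.22 dB
∠H = 165.78° − 179.63° = -13.85°

ω = 20: 64.5 dB, -100.7°; ω = 4363: 20.2 dB, -13.9°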